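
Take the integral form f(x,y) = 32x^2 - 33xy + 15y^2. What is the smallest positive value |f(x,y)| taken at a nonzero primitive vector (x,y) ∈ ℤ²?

translate: b→31 (≡-33 mod 64), so (32,-33,15)→(32,31,14)
flip: (32,31,14)→(14,-31,32)
translate: b→-3 (≡-31 mod 28), so (14,-31,32)→(14,-3,15)
reduced (well bottom): (14,-3,15) with a≤c, −a<b≤a
well minimum = a = 14

14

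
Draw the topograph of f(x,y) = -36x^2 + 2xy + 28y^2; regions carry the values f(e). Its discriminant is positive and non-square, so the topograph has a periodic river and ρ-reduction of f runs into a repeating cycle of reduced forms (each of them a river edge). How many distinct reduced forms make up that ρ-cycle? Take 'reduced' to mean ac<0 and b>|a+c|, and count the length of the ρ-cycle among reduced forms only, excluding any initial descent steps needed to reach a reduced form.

D = 4036, ⌊√D⌋ = 63
descent: ρ → (28,54,-10)  [lands on river]
river: ρ → (-10,46,48)
river: ρ → (48,50,-8)
river: ρ → (-8,62,6)
river: ρ → (6,58,-28)
river: ρ → (-28,54,10)
river: ρ → (10,46,-48)
river: ρ → (-48,50,8)
river: ρ → (8,62,-6)
river: ρ → (-6,58,28)
ρ-cycle length = 10 (tail of 1 descent step not counted)

10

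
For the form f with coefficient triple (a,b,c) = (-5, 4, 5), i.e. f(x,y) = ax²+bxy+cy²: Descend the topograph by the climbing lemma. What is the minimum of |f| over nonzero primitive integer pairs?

river: ρ → (5,6,-4)
river: ρ → (-4,10,1)
river: ρ → (1,10,-4)
river: ρ → (-4,6,5)
river: ρ → (5,4,-5)
river: ρ → (-5,6,4)
river: ρ → (4,10,-1)
river: ρ → (-1,10,4)
river: ρ → (4,6,-5)
river: ρ → (-5,4,5)
closes: descent 0, river 10
min |a| on river = 1

1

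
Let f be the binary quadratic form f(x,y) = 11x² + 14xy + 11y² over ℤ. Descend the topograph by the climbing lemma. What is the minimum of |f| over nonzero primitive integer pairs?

translate: b→-8 (≡14 mod 22), so (11,14,11)→(11,-8,8)
flip: (11,-8,8)→(8,8,11)
reduced (well bottom): (8,8,11) with a≤c, −a<b≤a
well minimum = a = 8

8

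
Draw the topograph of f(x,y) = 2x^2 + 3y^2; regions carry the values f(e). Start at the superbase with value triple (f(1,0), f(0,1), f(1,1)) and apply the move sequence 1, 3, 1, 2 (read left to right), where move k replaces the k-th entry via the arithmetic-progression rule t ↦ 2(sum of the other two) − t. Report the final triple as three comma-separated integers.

start (2,3,5) = (f(1,0),f(0,1),f(1,1))
replace slot 1: 2·(3+5) − 2 = 14 → (14,3,5)
replace slot 3: 2·(14+3) − 5 = 29 → (14,3,29)
replace slot 1: 2·(3+29) − 14 = 50 → (50,3,29)
replace slot 2: 2·(50+29) − 3 = 155 → (50,155,29)

50,155,29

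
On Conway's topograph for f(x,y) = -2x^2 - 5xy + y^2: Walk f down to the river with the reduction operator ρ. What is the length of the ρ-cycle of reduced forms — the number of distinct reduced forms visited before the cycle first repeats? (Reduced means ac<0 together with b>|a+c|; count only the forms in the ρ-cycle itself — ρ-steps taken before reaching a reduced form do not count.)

D = 33, ⌊√D⌋ = 5
descent: ρ → (1,5,-2)  [lands on river]
river: ρ → (-2,3,3)
river: ρ → (3,3,-2)
river: ρ → (-2,5,1)
ρ-cycle length = 4 (tail of 1 descent step not counted)

4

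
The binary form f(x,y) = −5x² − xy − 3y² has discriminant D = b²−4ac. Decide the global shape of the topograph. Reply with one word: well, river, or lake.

D = b²−4ac = (-1)² − 4·(-5)·(-3) = -59
D < 0 ⇒ definite ⇒ every region one sign ⇒ single well

well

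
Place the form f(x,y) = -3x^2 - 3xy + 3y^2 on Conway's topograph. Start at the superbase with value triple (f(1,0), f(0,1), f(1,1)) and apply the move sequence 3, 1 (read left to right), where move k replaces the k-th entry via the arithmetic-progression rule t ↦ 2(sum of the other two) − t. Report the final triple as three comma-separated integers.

start (-3,3,-3) = (f(1,0),f(0,1),f(1,1))
replace slot 3: 2·((-3)+3) − (-3) = 3 → (-3,3,3)
replace slot 1: 2·(3+3) − (-3) = 15 → (15,3,3)

15,3,3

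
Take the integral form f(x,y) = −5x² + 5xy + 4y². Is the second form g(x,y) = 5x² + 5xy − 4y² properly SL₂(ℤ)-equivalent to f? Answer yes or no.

D₁ = 105, D₂ = 105
river cycle of f (length 6): (4, 3, -6), (-6, 9, 1), (1, 9, -6), (-6, 3, 4), (4, 5, -5), (-5, 5, 4)
river cycle of g (length 6): (-4, 3, 6), (6, 9, -1), (-1, 9, 6), (6, 3, -4), (-4, 5, 5), (5, 5, -4)
cycles differ ⇒ inequivalent

no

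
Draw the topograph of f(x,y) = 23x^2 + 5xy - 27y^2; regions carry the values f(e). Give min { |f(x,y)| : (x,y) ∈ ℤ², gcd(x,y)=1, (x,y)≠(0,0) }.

river: ρ → (-27,49,1)
river: ρ → (1,49,-27)
river: ρ → (-27,5,23)
river: ρ → (23,41,-9)
river: ρ → (-9,49,3)
river: ρ → (3,47,-25)
river: ρ → (-25,3,25)
river: ρ → (25,47,-3)
river: ρ → (-3,49,9)
river: ρ → (9,41,-23)
river: ρ → (-23,5,27)
river: ρ → (27,49,-1)
river: ρ → (-1,49,27)
river: ρ → (27,5,-23)
river: ρ → (-23,41,9)
river: ρ → (9,49,-3)
river: ρ → (-3,47,25)
river: ρ → (25,3,-25)
river: ρ → (-25,47,3)
river: ρ → (3,49,-9)
river: ρ → (-9,41,23)
river: ρ → (23,5,-27)
closes: descent 0, river 22
min |a| on river = 1

1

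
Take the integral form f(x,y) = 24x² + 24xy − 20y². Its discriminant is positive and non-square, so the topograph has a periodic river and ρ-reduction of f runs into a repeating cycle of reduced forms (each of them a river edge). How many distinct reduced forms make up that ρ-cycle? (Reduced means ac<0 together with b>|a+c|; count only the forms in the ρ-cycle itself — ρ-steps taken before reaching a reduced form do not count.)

D = 2496, ⌊√D⌋ = 49
river: ρ → (-20,16,28)
river: ρ → (28,40,-8)
river: ρ → (-8,40,28)
river: ρ → (28,16,-20)
river: ρ → (-20,24,24)
river: ρ → (24,24,-20)
ρ-cycle length = 6 (tail of 0 descent steps not counted)

6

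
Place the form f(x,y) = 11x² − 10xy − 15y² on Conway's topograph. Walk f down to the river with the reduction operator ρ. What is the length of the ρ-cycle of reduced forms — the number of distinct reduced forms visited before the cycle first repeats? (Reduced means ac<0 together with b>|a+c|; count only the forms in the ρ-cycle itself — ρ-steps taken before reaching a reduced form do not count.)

D = 760, ⌊√D⌋ = 27
descent: ρ → (-15,10,11)  [lands on river]
river: ρ → (11,12,-14)
river: ρ → (-14,16,9)
river: ρ → (9,20,-10)
river: ρ → (-10,20,9)
river: ρ → (9,16,-14)
river: ρ → (-14,12,11)
river: ρ → (11,10,-15)
river: ρ → (-15,20,6)
river: ρ → (6,16,-21)
river: ρ → (-21,26,1)
river: ρ → (1,26,-21)
river: ρ → (-21,16,6)
river: ρ → (6,20,-15)
ρ-cycle length = 14 (tail of 1 descent step not counted)

14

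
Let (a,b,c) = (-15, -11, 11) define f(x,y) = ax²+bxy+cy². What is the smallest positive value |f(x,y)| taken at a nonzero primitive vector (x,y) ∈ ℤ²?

descent: ρ → (11,11,-15)  [lands on river]
river: ρ → (-15,19,7)
river: ρ → (7,23,-9)
river: ρ → (-9,13,17)
river: ρ → (17,21,-5)
river: ρ → (-5,19,21)
river: ρ → (21,23,-3)
river: ρ → (-3,25,13)
river: ρ → (13,27,-1)
river: ρ → (-1,27,13)
river: ρ → (13,25,-3)
river: ρ → (-3,23,21)
river: ρ → (21,19,-5)
river: ρ → (-5,21,17)
river: ρ → (17,13,-9)
river: ρ → (-9,23,7)
river: ρ → (7,19,-15)
river: ρ → (-15,11,11)
closes: descent 1, river 18
min |a| on river = 1

1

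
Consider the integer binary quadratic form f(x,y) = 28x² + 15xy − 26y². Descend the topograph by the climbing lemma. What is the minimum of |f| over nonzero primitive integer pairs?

river: ρ → (-26,37,17)
river: ρ → (17,31,-32)
river: ρ → (-32,33,16)
river: ρ → (16,31,-34)
river: ρ → (-34,37,13)
river: ρ → (13,41,-28)
river: ρ → (-28,15,26)
river: ρ → (26,37,-17)
river: ρ → (-17,31,32)
river: ρ → (32,33,-16)
river: ρ → (-16,31,34)
river: ρ → (34,37,-13)
river: ρ → (-13,41,28)
river: ρ → (28,15,-26)
closes: descent 0, river 14
min |a| on river = 13

13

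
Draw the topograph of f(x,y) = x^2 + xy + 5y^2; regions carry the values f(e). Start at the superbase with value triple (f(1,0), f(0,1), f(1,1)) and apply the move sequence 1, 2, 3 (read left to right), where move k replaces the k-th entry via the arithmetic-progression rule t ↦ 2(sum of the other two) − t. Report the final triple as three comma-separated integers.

start (1,5,7) = (f(1,0),f(0,1),f(1,1))
replace slot 1: 2·(5+7) − 1 = 23 → (23,5,7)
replace slot 2: 2·(23+7) − 5 = 55 → (23,55,7)
replace slot 3: 2·(23+55) − 7 = 149 → (23,55,149)

23,55,149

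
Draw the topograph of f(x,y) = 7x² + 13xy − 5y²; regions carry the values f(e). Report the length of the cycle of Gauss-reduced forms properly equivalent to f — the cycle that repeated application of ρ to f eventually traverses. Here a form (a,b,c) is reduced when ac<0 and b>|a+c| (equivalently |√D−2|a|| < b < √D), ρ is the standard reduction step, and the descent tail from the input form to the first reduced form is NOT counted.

D = 309, ⌊√D⌋ = 17
river: ρ → (-5,17,1)
river: ρ → (1,17,-5)
river: ρ → (-5,13,7)
river: ρ → (7,15,-3)
river: ρ → (-3,15,7)
river: ρ → (7,13,-5)
ρ-cycle length = 6 (tail of 0 descent steps not counted)

6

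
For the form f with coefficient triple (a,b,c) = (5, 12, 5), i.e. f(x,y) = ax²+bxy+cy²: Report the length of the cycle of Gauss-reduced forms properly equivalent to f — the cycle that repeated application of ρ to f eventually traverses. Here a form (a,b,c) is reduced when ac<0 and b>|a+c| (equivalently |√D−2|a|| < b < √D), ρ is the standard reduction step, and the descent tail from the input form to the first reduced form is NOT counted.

D = 44, ⌊√D⌋ = 6
descent: ρ → (5,-2,-2)
descent: ρ → (-2,6,1)  [lands on river]
river: ρ → (1,6,-2)
ρ-cycle length = 2 (tail of 2 descent steps not counted)

2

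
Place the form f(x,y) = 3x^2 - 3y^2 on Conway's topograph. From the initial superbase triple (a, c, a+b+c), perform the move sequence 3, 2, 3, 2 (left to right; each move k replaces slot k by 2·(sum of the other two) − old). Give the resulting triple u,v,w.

start (3,-3,0) = (f(1,0),f(0,1),f(1,1))
replace slot 3: 2·(3+(-3)) − 0 = 0 → (3,-3,0)
replace slot 2: 2·(3+0) − (-3) = 9 → (3,9,0)
replace slot 3: 2·(3+9) − 0 = 24 → (3,9,24)
replace slot 2: 2·(3+24) − 9 = 45 → (3,45,24)

3,45,24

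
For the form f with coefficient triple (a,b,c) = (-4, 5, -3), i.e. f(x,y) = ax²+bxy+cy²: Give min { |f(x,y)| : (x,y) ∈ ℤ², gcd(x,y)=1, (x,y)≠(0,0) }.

translate: b→3 (≡-5 mod 8), so (4,-5,3)→(4,3,2)
flip: (4,3,2)→(2,-3,4)
translate: b→1 (≡-3 mod 4), so (2,-3,4)→(2,1,3)
reduced (well bottom): (2,1,3) with a≤c, −a<b≤a
well minimum |f| = |-2| = 2 (negative-definite)

2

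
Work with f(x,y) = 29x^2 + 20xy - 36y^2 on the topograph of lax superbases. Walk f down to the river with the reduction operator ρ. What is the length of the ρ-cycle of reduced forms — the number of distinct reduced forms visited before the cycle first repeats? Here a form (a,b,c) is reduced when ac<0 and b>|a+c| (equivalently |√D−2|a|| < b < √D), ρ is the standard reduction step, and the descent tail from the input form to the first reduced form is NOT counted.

D = 4576, ⌊√D⌋ = 67
river: ρ → (-36,52,13)
river: ρ → (13,52,-36)
river: ρ → (-36,20,29)
river: ρ → (29,38,-27)
river: ρ → (-27,16,40)
river: ρ → (40,64,-3)
river: ρ → (-3,62,61)
river: ρ → (61,60,-4)
river: ρ → (-4,60,61)
river: ρ → (61,62,-3)
river: ρ → (-3,64,40)
river: ρ → (40,16,-27)
river: ρ → (-27,38,29)
river: ρ → (29,20,-36)
ρ-cycle length = 14 (tail of 0 descent steps not counted)

14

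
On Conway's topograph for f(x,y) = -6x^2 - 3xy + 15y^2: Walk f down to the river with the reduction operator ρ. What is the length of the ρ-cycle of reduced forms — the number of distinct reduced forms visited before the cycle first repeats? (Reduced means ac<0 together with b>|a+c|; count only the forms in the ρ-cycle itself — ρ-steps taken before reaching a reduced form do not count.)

D = 369, ⌊√D⌋ = 19
descent: ρ → (15,3,-6)
descent: ρ → (-6,9,12)  [lands on river]
river: ρ → (12,15,-3)
river: ρ → (-3,15,12)
river: ρ → (12,9,-6)
river: ρ → (-6,15,6)
river: ρ → (6,9,-12)
river: ρ → (-12,15,3)
river: ρ → (3,15,-12)
river: ρ → (-12,9,6)
river: ρ → (6,15,-6)
ρ-cycle length = 10 (tail of 2 descent steps not counted)

10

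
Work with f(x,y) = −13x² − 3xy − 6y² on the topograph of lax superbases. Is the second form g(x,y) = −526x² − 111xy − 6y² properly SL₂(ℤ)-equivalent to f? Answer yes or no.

D₁ = -303, D₂ = -303
f is negative-definite; reduce −f:
−f: flip: (13,3,6)→(6,-3,13)
−f: reduced (well bottom): (6,-3,13) with a≤c, −a<b≤a
flip sign back: reduced form of f is (-6,3,-13)
g is negative-definite; reduce −g:
−g: flip: (526,111,6)→(6,-111,526)
−g: translate: b→-3 (≡-111 mod 12), so (6,-111,526)→(6,-3,13)
−g: reduced (well bottom): (6,-3,13) with a≤c, −a<b≤a
flip sign back: reduced form of g is (-6,3,-13)
reduced forms (-6, 3, -13) vs (-6, 3, -13) ⇒ equivalent

yes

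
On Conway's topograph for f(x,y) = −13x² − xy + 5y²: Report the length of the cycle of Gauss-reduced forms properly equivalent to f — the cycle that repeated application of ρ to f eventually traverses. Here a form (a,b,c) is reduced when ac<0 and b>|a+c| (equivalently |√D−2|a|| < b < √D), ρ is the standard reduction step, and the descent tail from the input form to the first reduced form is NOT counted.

D = 261, ⌊√D⌋ = 16
descent: ρ → (5,11,-7)  [lands on river]
river: ρ → (-7,3,9)
river: ρ → (9,15,-1)
river: ρ → (-1,15,9)
river: ρ → (9,3,-7)
river: ρ → (-7,11,5)
river: ρ → (5,9,-9)
river: ρ → (-9,9,5)
ρ-cycle length = 8 (tail of 1 descent step not counted)

8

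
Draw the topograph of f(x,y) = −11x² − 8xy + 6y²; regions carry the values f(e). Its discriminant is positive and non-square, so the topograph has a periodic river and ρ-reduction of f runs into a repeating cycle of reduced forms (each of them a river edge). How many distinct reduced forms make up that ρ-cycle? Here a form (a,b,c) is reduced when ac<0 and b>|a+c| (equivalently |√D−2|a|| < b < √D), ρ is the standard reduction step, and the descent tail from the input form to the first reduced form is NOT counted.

D = 328, ⌊√D⌋ = 18
descent: ρ → (6,8,-11)  [lands on river]
river: ρ → (-11,14,3)
river: ρ → (3,16,-6)
river: ρ → (-6,8,11)
river: ρ → (11,14,-3)
river: ρ → (-3,16,6)
ρ-cycle length = 6 (tail of 1 descent step not counted)

6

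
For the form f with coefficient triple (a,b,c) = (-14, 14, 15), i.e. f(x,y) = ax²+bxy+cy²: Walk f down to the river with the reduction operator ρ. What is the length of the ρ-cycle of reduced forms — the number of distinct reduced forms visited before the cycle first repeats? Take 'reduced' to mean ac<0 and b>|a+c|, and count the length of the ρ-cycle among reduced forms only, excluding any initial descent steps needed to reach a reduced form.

D = 1036, ⌊√D⌋ = 32
river: ρ → (15,16,-13)
river: ρ → (-13,10,18)
river: ρ → (18,26,-5)
river: ρ → (-5,24,23)
river: ρ → (23,22,-6)
river: ρ → (-6,26,15)
river: ρ → (15,4,-17)
river: ρ → (-17,30,2)
river: ρ → (2,30,-17)
river: ρ → (-17,4,15)
river: ρ → (15,26,-6)
river: ρ → (-6,22,23)
river: ρ → (23,24,-5)
river: ρ → (-5,26,18)
river: ρ → (18,10,-13)
river: ρ → (-13,16,15)
river: ρ → (15,14,-14)
river: ρ → (-14,14,15)
ρ-cycle length = 18 (tail of 0 descent steps not counted)

18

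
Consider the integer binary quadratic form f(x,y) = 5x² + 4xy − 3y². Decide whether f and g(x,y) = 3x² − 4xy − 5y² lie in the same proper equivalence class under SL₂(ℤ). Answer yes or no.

D₁ = 76, D₂ = 76
river cycle of f (length 6): (-3, 8, 1), (1, 8, -3), (-3, 4, 5), (5, 6, -2), (-2, 6, 5), (5, 4, -3)
river cycle of g (length 6): (-5, 4, 3), (3, 8, -1), (-1, 8, 3), (3, 4, -5), (-5, 6, 2), (2, 6, -5)
cycles differ ⇒ inequivalent

no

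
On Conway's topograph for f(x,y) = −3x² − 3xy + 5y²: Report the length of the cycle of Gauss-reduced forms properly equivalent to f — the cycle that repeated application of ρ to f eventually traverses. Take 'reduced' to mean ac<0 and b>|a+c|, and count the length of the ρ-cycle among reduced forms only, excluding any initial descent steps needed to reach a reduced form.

D = 69, ⌊√D⌋ = 8
descent: ρ → (5,3,-3)  [lands on river]
river: ρ → (-3,3,5)
river: ρ → (5,7,-1)
river: ρ → (-1,7,5)
ρ-cycle length = 4 (tail of 1 descent step not counted)

4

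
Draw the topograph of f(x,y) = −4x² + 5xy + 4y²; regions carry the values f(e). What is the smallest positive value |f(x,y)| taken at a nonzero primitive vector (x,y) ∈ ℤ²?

river: ρ → (4,3,-5)
river: ρ → (-5,7,2)
river: ρ → (2,9,-1)
river: ρ → (-1,9,2)
river: ρ → (2,7,-5)
river: ρ → (-5,3,4)
river: ρ → (4,5,-4)
river: ρ → (-4,3,5)
river: ρ → (5,7,-2)
river: ρ → (-2,9,1)
river: ρ → (1,9,-2)
river: ρ → (-2,7,5)
river: ρ → (5,3,-4)
river: ρ → (-4,5,4)
closes: descent 0, river 14
min |a| on river = 1

1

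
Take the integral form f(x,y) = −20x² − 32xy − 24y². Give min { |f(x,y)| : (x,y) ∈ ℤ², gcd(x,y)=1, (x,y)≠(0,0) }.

translate: b→-8 (≡32 mod 40), so (20,32,24)→(20,-8,12)
flip: (20,-8,12)→(12,8,20)
reduced (well bottom): (12,8,20) with a≤c, −a<b≤a
well minimum |f| = |-12| = 12 (negative-definite)

12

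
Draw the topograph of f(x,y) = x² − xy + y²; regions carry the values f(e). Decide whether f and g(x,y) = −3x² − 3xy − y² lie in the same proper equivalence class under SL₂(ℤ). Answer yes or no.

D₁ = -3, D₂ = -3
f: translate: b→1 (≡-1 mod 2), so (1,-1,1)→(1,1,1)
f: reduced (well bottom): (1,1,1) with a≤c, −a<b≤a
g is negative-definite; reduce −g:
−g: flip: (3,3,1)→(1,-3,3)
−g: translate: b→1 (≡-3 mod 2), so (1,-3,3)→(1,1,1)
−g: reduced (well bottom): (1,1,1) with a≤c, −a<b≤a
flip sign back: reduced form of g is (-1,-1,-1)
reduced forms (1, 1, 1) vs (-1, -1, -1) ⇒ inequivalent

no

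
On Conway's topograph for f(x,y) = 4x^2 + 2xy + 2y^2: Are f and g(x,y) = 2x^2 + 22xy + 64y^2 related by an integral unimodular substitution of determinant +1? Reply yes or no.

D₁ = -28, D₂ = -28
f: flip: (4,2,2)→(2,-2,4)
f: translate: b→2 (≡-2 mod 4), so (2,-2,4)→(2,2,4)
f: reduced (well bottom): (2,2,4) with a≤c, −a<b≤a
g: translate: b→2 (≡22 mod 4), so (2,22,64)→(2,2,4)
g: reduced (well bottom): (2,2,4) with a≤c, −a<b≤a
reduced forms (2, 2, 4) vs (2, 2, 4) ⇒ equivalent

yes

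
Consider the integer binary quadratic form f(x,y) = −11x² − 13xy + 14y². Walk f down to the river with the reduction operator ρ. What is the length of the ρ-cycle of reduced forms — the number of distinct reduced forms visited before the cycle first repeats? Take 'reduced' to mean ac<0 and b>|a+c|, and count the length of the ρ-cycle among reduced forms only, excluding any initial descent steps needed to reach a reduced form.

D = 785, ⌊√D⌋ = 28
descent: ρ → (14,13,-11)  [lands on river]
river: ρ → (-11,9,16)
river: ρ → (16,23,-4)
river: ρ → (-4,25,10)
river: ρ → (10,15,-14)
river: ρ → (-14,13,11)
river: ρ → (11,9,-16)
river: ρ → (-16,23,4)
river: ρ → (4,25,-10)
river: ρ → (-10,15,14)
ρ-cycle length = 10 (tail of 1 descent step not counted)

10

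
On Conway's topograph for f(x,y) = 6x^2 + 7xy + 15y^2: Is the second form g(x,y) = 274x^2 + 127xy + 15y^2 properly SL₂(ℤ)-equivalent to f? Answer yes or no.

D₁ = -311, D₂ = -311
f: translate: b→-5 (≡7 mod 12), so (6,7,15)→(6,-5,14)
f: reduced (well bottom): (6,-5,14) with a≤c, −a<b≤a
g: flip: (274,127,15)→(15,-127,274)
g: translate: b→-7 (≡-127 mod 30), so (15,-127,274)→(15,-7,6)
g: flip: (15,-7,6)→(6,7,15)
g: translate: b→-5 (≡7 mod 12), so (6,7,15)→(6,-5,14)
g: reduced (well bottom): (6,-5,14) with a≤c, −a<b≤a
reduced forms (6, -5, 14) vs (6, -5, 14) ⇒ equivalent

yes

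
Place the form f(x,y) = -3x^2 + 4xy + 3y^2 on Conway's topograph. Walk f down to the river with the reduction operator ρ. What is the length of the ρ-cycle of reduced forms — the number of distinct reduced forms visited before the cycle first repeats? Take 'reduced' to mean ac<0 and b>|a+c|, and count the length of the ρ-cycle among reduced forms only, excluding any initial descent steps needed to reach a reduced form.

D = 52, ⌊√D⌋ = 7
river: ρ → (3,2,-4)
river: ρ → (-4,6,1)
river: ρ → (1,6,-4)
river: ρ → (-4,2,3)
river: ρ → (3,4,-3)
river: ρ → (-3,2,4)
river: ρ → (4,6,-1)
river: ρ → (-1,6,4)
river: ρ → (4,2,-3)
river: ρ → (-3,4,3)
ρ-cycle length = 10 (tail of 0 descent steps not counted)

10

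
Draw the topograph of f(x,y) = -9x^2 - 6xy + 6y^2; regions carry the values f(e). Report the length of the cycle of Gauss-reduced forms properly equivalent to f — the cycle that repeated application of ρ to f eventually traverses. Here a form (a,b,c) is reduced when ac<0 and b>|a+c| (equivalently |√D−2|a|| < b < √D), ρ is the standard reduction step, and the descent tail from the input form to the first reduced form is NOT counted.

D = 252, ⌊√D⌋ = 15
descent: ρ → (6,6,-9)  [lands on river]
river: ρ → (-9,12,3)
river: ρ → (3,12,-9)
river: ρ → (-9,6,6)
ρ-cycle length = 4 (tail of 1 descent step not counted)

4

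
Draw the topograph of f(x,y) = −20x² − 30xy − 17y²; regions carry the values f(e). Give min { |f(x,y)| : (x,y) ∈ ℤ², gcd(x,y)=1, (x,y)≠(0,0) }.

translate: b→-10 (≡30 mod 40), so (20,30,17)→(20,-10,7)
flip: (20,-10,7)→(7,10,20)
translate: b→-4 (≡10 mod 14), so (7,10,20)→(7,-4,17)
reduced (well bottom): (7,-4,17) with a≤c, −a<b≤a
well minimum |f| = |-7| = 7 (negative-definite)

7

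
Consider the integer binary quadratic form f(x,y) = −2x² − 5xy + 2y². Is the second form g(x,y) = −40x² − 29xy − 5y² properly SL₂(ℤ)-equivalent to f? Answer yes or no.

D₁ = 41, D₂ = 41
river cycle of f (length 10): (2, 5, -2), (-2, 3, 4), (4, 5, -1), (-1, 5, 4), (4, 3, -2), (-2, 5, 2), (2, 3, -4), (-4, 5, 1), (1, 5, -4), (-4, 3, 2)
river cycle of g (length 10): (2, 5, -2), (-2, 3, 4), (4, 5, -1), (-1, 5, 4), (4, 3, -2), (-2, 5, 2), (2, 3, -4), (-4, 5, 1), (1, 5, -4), (-4, 3, 2)
cycles coincide ⇒ equivalent

yes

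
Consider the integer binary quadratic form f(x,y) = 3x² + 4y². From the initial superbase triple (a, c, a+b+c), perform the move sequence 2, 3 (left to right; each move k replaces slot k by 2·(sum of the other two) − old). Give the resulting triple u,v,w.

start (3,4,7) = (f(1,0),f(0,1),f(1,1))
replace slot 2: 2·(3+7) − 4 = 16 → (3,16,7)
replace slot 3: 2·(3+16) − 7 = 31 → (3,16,31)

3,16,31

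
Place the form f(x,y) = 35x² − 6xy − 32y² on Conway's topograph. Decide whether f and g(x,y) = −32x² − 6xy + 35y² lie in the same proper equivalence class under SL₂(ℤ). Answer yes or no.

D₁ = 4516, D₂ = 4516
river cycle of f (length 10): (-32, 6, 35), (35, 64, -3), (-3, 62, 56), (56, 50, -9), (-9, 58, 32), (32, 6, -35), (-35, 64, 3), (3, 62, -56), (-56, 50, 9), (9, 58, -32)
river cycle of g (length 10): (35, 6, -32), (-32, 58, 9), (9, 50, -56), (-56, 62, 3), (3, 64, -35), (-35, 6, 32), (32, 58, -9), (-9, 50, 56), (56, 62, -3), (-3, 64, 35)
cycles differ ⇒ inequivalent

no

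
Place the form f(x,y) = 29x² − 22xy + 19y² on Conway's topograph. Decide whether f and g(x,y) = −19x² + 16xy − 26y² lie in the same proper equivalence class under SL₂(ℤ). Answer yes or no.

D₁ = -1720, D₂ = -1720
f: flip: (29,-22,19)→(19,22,29)
f: translate: b→-16 (≡22 mod 38), so (19,22,29)→(19,-16,26)
f: reduced (well bottom): (19,-16,26) with a≤c, −a<b≤a
g is negative-definite; reduce −g:
−g: reduced (well bottom): (19,-16,26) with a≤c, −a<b≤a
flip sign back: reduced form of g is (-19,16,-26)
reduced forms (19, -16, 26) vs (-19, 16, -26) ⇒ inequivalent

no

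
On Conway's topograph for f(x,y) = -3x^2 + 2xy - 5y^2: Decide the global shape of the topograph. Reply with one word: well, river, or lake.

D = b²−4ac = 2² − 4·(-3)·(-5) = -56
D < 0 ⇒ definite ⇒ every region one sign ⇒ single well

well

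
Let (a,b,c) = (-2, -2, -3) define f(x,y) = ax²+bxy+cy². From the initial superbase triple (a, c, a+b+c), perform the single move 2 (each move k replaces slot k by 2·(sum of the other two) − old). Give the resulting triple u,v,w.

start (-2,-3,-7) = (f(1,0),f(0,1),f(1,1))
replace slot 2: 2·((-2)+(-7)) − (-3) = -15 → (-2,-15,-7)

-2,-15,-7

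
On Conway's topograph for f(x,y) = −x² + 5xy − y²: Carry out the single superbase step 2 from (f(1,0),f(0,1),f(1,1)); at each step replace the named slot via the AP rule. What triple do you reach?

start (-1,-1,3) = (f(1,0),f(0,1),f(1,1))
replace slot 2: 2·((-1)+3) − (-1) = 5 → (-1,5,3)

-1,5,3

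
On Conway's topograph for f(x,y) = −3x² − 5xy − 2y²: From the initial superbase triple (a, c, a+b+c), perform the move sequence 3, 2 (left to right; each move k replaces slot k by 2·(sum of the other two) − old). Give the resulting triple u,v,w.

start (-3,-2,-10) = (f(1,0),f(0,1),f(1,1))
replace slot 3: 2·((-3)+(-2)) − (-10) = 0 → (-3,-2,0)
replace slot 2: 2·((-3)+0) − (-2) = -4 → (-3,-4,0)

-3,-4,0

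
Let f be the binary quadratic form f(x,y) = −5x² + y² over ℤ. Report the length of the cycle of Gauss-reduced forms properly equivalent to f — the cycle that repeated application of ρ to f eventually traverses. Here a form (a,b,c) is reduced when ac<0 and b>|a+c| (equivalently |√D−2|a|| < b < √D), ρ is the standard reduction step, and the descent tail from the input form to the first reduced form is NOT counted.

D = 20, ⌊√D⌋ = 4
descent: ρ → (1,4,-1)  [lands on river]
river: ρ → (-1,4,1)
ρ-cycle length = 2 (tail of 1 descent step not counted)

2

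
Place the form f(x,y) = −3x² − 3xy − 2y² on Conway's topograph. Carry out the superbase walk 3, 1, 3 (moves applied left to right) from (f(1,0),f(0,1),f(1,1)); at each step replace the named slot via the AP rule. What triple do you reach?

start (-3,-2,-8) = (f(1,0),f(0,1),f(1,1))
replace slot 3: 2·((-3)+(-2)) − (-8) = -2 → (-3,-2,-2)
replace slot 1: 2·((-2)+(-2)) − (-3) = -5 → (-5,-2,-2)
replace slot 3: 2·((-5)+(-2)) − (-2) = -12 → (-5,-2,-12)

-5,-2,-12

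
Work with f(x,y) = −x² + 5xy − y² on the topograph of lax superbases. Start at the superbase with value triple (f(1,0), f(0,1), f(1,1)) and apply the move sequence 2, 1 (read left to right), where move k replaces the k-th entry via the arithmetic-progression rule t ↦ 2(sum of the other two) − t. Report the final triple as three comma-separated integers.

start (-1,-1,3) = (f(1,0),f(0,1),f(1,1))
replace slot 2: 2·((-1)+3) − (-1) = 5 → (-1,5,3)
replace slot 1: 2·(5+3) − (-1) = 17 → (17,5,3)

17,5,3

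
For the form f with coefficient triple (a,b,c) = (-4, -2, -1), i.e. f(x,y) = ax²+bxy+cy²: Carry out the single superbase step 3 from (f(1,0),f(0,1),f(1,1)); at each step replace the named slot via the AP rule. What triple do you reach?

start (-4,-1,-7) = (f(1,0),f(0,1),f(1,1))
replace slot 3: 2·((-4)+(-1)) − (-7) = -3 → (-4,-1,-3)

-4,-1,-3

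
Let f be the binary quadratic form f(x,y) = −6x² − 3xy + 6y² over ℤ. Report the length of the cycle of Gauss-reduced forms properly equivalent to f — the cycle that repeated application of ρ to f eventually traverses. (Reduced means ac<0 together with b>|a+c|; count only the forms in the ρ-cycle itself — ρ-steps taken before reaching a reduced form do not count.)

D = 153, ⌊√D⌋ = 12
descent: ρ → (6,3,-6)  [lands on river]
river: ρ → (-6,9,3)
river: ρ → (3,9,-6)
river: ρ → (-6,3,6)
river: ρ → (6,9,-3)
river: ρ → (-3,9,6)
ρ-cycle length = 6 (tail of 1 descent step not counted)

6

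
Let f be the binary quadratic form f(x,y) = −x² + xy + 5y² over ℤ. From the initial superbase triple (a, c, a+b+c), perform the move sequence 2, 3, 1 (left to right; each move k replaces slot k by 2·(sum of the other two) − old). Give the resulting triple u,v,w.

start (-1,5,5) = (f(1,0),f(0,1),f(1,1))
replace slot 2: 2·((-1)+5) − 5 = 3 → (-1,3,5)
replace slot 3: 2·((-1)+3) − 5 = -1 → (-1,3,-1)
replace slot 1: 2·(3+(-1)) − (-1) = 5 → (5,3,-1)

5,3,-1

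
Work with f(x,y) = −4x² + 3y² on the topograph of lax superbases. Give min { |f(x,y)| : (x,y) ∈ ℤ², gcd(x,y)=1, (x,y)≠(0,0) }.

descent: ρ → (3,6,-1)  [lands on river]
river: ρ → (-1,6,3)
closes: descent 1, river 2
min |a| on river = 1

1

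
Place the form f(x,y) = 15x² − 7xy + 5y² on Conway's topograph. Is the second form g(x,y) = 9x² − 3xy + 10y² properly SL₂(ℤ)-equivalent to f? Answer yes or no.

D₁ = -251, D₂ = -351
discriminants differ ⇒ not SL₂(ℤ)-equivalent

no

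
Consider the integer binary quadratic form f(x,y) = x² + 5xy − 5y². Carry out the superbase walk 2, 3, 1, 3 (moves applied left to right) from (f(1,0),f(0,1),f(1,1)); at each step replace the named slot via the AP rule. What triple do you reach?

start (1,-5,1) = (f(1,0),f(0,1),f(1,1))
replace slot 2: 2·(1+1) − (-5) = 9 → (1,9,1)
replace slot 3: 2·(1+9) − 1 = 19 → (1,9,19)
replace slot 1: 2·(9+19) − 1 = 55 → (55,9,19)
replace slot 3: 2·(55+9) − 19 = 109 → (55,9,109)

55,9,109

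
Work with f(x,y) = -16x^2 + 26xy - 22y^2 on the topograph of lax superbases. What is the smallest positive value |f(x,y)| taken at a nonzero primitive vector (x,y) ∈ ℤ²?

translate: b→6 (≡-26 mod 32), so (16,-26,22)→(16,6,12)
flip: (16,6,12)→(12,-6,16)
reduced (well bottom): (12,-6,16) with a≤c, −a<b≤a
well minimum |f| = |-12| = 12 (negative-definite)

12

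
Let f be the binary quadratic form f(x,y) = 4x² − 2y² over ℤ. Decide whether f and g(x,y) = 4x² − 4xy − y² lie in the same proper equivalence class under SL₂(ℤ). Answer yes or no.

D₁ = 32, D₂ = 32
river cycle of f (length 2): (-2, 4, 2), (2, 4, -2)
river cycle of g (length 2): (-1, 4, 4), (4, 4, -1)
cycles differ ⇒ inequivalent

no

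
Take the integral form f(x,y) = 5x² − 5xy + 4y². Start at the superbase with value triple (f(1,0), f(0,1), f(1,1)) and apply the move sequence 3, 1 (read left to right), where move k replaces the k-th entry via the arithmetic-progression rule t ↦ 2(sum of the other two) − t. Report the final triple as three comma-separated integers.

start (5,4,4) = (f(1,0),f(0,1),f(1,1))
replace slot 3: 2·(5+4) − 4 = 14 → (5,4,14)
replace slot 1: 2·(4+14) − 5 = 31 → (31,4,14)

31,4,14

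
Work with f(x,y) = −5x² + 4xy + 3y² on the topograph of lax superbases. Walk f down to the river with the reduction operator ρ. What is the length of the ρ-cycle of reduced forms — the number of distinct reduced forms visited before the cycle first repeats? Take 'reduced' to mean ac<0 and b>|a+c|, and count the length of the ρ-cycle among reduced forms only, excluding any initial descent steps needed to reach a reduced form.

D = 76, ⌊√D⌋ = 8
river: ρ → (3,8,-1)
river: ρ → (-1,8,3)
river: ρ → (3,4,-5)
river: ρ → (-5,6,2)
river: ρ → (2,6,-5)
river: ρ → (-5,4,3)
ρ-cycle length = 6 (tail of 0 descent steps not counted)

6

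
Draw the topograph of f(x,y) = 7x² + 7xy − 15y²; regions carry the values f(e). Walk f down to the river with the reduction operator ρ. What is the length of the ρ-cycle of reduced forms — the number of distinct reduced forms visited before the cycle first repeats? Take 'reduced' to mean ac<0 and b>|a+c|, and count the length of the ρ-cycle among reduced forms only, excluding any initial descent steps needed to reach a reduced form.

D = 469, ⌊√D⌋ = 21
descent: ρ → (-15,-7,7)
descent: ρ → (7,21,-1)  [lands on river]
river: ρ → (-1,21,7)
ρ-cycle length = 2 (tail of 2 descent steps not counted)

2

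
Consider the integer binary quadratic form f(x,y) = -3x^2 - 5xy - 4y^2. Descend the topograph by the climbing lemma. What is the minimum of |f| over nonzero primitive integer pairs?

translate: b→-1 (≡5 mod 6), so (3,5,4)→(3,-1,2)
flip: (3,-1,2)→(2,1,3)
reduced (well bottom): (2,1,3) with a≤c, −a<b≤a
well minimum |f| = |-2| = 2 (negative-definite)

2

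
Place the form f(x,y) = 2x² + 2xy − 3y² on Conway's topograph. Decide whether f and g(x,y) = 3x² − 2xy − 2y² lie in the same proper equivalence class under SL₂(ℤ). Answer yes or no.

D₁ = 28, D₂ = 28
river cycle of f (length 4): (-3, 4, 1), (1, 4, -3), (-3, 2, 2), (2, 2, -3)
river cycle of g (length 4): (-2, 2, 3), (3, 4, -1), (-1, 4, 3), (3, 2, -2)
cycles differ ⇒ inequivalent

no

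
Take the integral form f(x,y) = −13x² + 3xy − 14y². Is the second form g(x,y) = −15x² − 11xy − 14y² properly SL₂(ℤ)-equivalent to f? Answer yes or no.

D₁ = -719, D₂ = -719
f is negative-definite; reduce −f:
−f: reduced (well bottom): (13,-3,14) with a≤c, −a<b≤a
flip sign back: reduced form of f is (-13,3,-14)
g is negative-definite; reduce −g:
−g: flip: (15,11,14)→(14,-11,15)
−g: reduced (well bottom): (14,-11,15) with a≤c, −a<b≤a
flip sign back: reduced form of g is (-14,11,-15)
reduced forms (-13, 3, -14) vs (-14, 11, -15) ⇒ inequivalent

no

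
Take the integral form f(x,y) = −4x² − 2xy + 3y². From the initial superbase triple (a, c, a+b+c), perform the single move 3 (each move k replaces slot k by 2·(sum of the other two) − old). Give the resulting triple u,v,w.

start (-4,3,-3) = (f(1,0),f(0,1),f(1,1))
replace slot 3: 2·((-4)+3) − (-3) = 1 → (-4,3,1)

-4,3,1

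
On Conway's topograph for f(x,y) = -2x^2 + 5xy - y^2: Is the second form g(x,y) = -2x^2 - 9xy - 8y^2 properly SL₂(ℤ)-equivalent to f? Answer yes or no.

D₁ = 17, D₂ = 17
river cycle of f (length 6): (-1, 3, 2), (2, 1, -2), (-2, 3, 1), (1, 3, -2), (-2, 1, 2), (2, 3, -1)
river cycle of g (length 6): (-1, 3, 2), (2, 1, -2), (-2, 3, 1), (1, 3, -2), (-2, 1, 2), (2, 3, -1)
cycles coincide ⇒ equivalent

yes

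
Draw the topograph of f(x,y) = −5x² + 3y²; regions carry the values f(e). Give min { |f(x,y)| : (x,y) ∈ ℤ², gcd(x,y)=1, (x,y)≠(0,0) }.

descent: ρ → (3,6,-2)  [lands on river]
river: ρ → (-2,6,3)
closes: descent 1, river 2
min |a| on river = 2

2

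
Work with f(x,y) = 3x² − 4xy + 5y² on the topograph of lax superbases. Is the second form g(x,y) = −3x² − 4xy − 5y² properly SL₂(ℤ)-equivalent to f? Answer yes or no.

D₁ = -44, D₂ = -44
f: translate: b→2 (≡-4 mod 6), so (3,-4,5)→(3,2,4)
f: reduced (well bottom): (3,2,4) with a≤c, −a<b≤a
g is negative-definite; reduce −g:
−g: translate: b→-2 (≡4 mod 6), so (3,4,5)→(3,-2,4)
−g: reduced (well bottom): (3,-2,4) with a≤c, −a<b≤a
flip sign back: reduced form of g is (-3,2,-4)
reduced forms (3, 2, 4) vs (-3, 2, -4) ⇒ inequivalent

no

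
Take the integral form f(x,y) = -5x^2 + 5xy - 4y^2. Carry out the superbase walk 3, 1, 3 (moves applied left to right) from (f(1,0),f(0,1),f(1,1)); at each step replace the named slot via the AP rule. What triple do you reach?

start (-5,-4,-4) = (f(1,0),f(0,1),f(1,1))
replace slot 3: 2·((-5)+(-4)) − (-4) = -14 → (-5,-4,-14)
replace slot 1: 2·((-4)+(-14)) − (-5) = -31 → (-31,-4,-14)
replace slot 3: 2·((-31)+(-4)) − (-14) = -56 → (-31,-4,-56)

-31,-4,-56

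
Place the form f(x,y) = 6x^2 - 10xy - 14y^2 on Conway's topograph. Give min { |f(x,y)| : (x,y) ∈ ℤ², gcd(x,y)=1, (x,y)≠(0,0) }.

descent: ρ → (-14,10,6)  [lands on river]
river: ρ → (6,14,-10)
river: ρ → (-10,6,10)
river: ρ → (10,14,-6)
river: ρ → (-6,10,14)
river: ρ → (14,18,-2)
river: ρ → (-2,18,14)
river: ρ → (14,10,-6)
river: ρ → (-6,14,10)
river: ρ → (10,6,-10)
river: ρ → (-10,14,6)
river: ρ → (6,10,-14)
river: ρ → (-14,18,2)
river: ρ → (2,18,-14)
closes: descent 1, river 14
min |a| on river = 2

2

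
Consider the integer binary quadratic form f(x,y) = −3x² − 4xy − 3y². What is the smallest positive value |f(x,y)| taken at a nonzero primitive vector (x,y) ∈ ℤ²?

translate: b→-2 (≡4 mod 6), so (3,4,3)→(3,-2,2)
flip: (3,-2,2)→(2,2,3)
reduced (well bottom): (2,2,3) with a≤c, −a<b≤a
well minimum |f| = |-2| = 2 (negative-definite)

2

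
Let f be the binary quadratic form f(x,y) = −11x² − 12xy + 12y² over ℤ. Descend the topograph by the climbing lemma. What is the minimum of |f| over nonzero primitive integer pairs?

descent: ρ → (12,12,-11)  [lands on river]
river: ρ → (-11,10,13)
river: ρ → (13,16,-8)
river: ρ → (-8,16,13)
river: ρ → (13,10,-11)
river: ρ → (-11,12,12)
closes: descent 1, river 6
min |a| on river = 8

8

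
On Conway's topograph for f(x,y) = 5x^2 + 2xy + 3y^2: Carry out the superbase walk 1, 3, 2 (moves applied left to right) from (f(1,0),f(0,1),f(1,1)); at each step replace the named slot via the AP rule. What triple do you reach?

start (5,3,10) = (f(1,0),f(0,1),f(1,1))
replace slot 1: 2·(3+10) − 5 = 21 → (21,3,10)
replace slot 3: 2·(21+3) − 10 = 38 → (21,3,38)
replace slot 2: 2·(21+38) − 3 = 115 → (21,115,38)

21,115,38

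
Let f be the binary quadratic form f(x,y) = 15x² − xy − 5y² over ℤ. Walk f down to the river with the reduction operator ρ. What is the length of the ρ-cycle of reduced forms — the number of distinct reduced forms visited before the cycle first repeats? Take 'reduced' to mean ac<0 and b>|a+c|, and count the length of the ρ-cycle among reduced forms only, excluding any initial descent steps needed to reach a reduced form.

D = 301, ⌊√D⌋ = 17
descent: ρ → (-5,11,9)  [lands on river]
river: ρ → (9,7,-7)
river: ρ → (-7,7,9)
river: ρ → (9,11,-5)
river: ρ → (-5,9,11)
river: ρ → (11,13,-3)
river: ρ → (-3,17,1)
river: ρ → (1,17,-3)
river: ρ → (-3,13,11)
river: ρ → (11,9,-5)
ρ-cycle length = 10 (tail of 1 descent step not counted)

10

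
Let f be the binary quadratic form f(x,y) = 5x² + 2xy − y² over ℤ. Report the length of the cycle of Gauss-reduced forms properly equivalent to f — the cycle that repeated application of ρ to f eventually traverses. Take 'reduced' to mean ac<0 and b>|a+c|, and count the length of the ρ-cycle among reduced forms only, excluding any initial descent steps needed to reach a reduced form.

D = 24, ⌊√D⌋ = 4
descent: ρ → (-1,4,2)  [lands on river]
river: ρ → (2,4,-1)
ρ-cycle length = 2 (tail of 1 descent step not counted)

2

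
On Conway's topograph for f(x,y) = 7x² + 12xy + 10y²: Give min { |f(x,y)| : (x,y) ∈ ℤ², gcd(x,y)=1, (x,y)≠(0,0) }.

translate: b→-2 (≡12 mod 14), so (7,12,10)→(7,-2,5)
flip: (7,-2,5)→(5,2,7)
reduced (well bottom): (5,2,7) with a≤c, −a<b≤a
well minimum = a = 5

5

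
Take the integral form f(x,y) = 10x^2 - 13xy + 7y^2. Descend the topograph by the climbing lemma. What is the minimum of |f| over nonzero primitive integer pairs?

translate: b→7 (≡-13 mod 20), so (10,-13,7)→(10,7,4)
flip: (10,7,4)→(4,-7,10)
translate: b→1 (≡-7 mod 8), so (4,-7,10)→(4,1,7)
reduced (well bottom): (4,1,7) with a≤c, −a<b≤a
well minimum = a = 4

4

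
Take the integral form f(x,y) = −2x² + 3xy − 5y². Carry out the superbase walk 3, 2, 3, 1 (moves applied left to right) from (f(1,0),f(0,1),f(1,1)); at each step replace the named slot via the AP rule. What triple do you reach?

start (-2,-5,-4) = (f(1,0),f(0,1),f(1,1))
replace slot 3: 2·((-2)+(-5)) − (-4) = -10 → (-2,-5,-10)
replace slot 2: 2·((-2)+(-10)) − (-5) = -19 → (-2,-19,-10)
replace slot 3: 2·((-2)+(-19)) − (-10) = -32 → (-2,-19,-32)
replace slot 1: 2·((-19)+(-32)) − (-2) = -100 → (-100,-19,-32)

-100,-19,-32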